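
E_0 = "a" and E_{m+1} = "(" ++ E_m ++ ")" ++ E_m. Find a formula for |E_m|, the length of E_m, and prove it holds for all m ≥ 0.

Claim: |E_m| = 3·2^m − 2.

Base case: |E_0| = 1, and 3·2^0 − 2 = 1.
Assume |E_j| = 3·2^j − 2.
Then |E_{j+1}| = 1 + |E_j| + 1 + |E_j| = 2|E_j| + 2 = 2(3·2^j − 2) + 2 = 3·2^{j+1} − 4 + 2 = 3·2^{j+1} − 2.
So the formula holds for j+1, and by induction |E_m| = 3·2^m − 2 for all m ≥ 0.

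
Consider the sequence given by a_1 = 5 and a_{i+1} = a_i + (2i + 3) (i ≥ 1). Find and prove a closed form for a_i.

Claim: a_i = i^2 + 2i + 2.

Base case: a_1 = 5, and 1^2 + 2·1 + 2 = 5.
Assume a_j = j^2 + 2j + 2.
Then a_{j+1} = a_j + (2j + 3) = (j^2 + 2j + 2) + (2j + 3) = j^2 + 4j + 5,
and (j+1)^2 + 2·(j+1) + 2 = j^2 + 4j + 5.
Hence a_i = i^2 + 2i + 2 for every i ≥ 1, by induction.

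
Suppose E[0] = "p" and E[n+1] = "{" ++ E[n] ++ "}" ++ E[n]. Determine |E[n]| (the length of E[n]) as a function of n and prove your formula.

Claim: |E[n]| = 3·2^n − 2.

Base case: |E[0]| = 1, and 3·2^0 − 2 = 1.
Assume |E[j]| = 3·2^j − 2.
Then |E[j+1]| = 1 + |E[j]| + 1 + |E[j]| = 2|E[j]| + 2 = 2(3·2^j − 2) + 2 = 3·2^{j+1} − 4 + 2 = 3·2^{j+1} − 2.
Hence |E[n]| = 3·2^n − 2 for every n ≥ 0, by induction.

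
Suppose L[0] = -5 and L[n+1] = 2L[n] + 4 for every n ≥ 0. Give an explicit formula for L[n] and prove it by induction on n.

Claim: L[n] = -2^n − 4.

Base case: L[0] = -5, and -2^0 − 4 = -1 − 4 = -5.
Assume L[k] = -2^k − 4 for some k ≥ 0.
Then L[k+1] = 2L[k] + 4 = 2·(-2^k − 4) + 4 = -2^{k+1} − 8 + 4 = -2^{k+1} − 4.
Hence L[n] = -2^n − 4 for every n ≥ 0, by induction.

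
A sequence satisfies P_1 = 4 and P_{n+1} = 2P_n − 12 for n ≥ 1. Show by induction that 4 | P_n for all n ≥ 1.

Base case: P_1 = 4 = 4·1, so 4 | P_1.
Assume 4 | P_j, so P_j = 4t for some integer t.
Then P_{j+1} = 2P_j − 12 = 2·(4t) − 12 = 4(2t − 3), so 4 | P_{j+1}.
Hence 4 | P_n for every n ≥ 1, by induction.

4 | P_n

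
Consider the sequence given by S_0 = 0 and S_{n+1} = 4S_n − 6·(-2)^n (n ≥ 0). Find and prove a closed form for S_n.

Claim: S_n = -4^n + (-2)^n.

Base case: S_0 = 0, and -4^0 + (-2)^0 = -1 + 1 = 0.
Assume S_k = -4^k + (-2)^k for some k ≥ 0.
Then S_{k+1} = 4S_k − 6·(-2)^k = 4·(-4^k + (-2)^k) − 6·(-2)^k = -4^{k+1} + 4·(-2)^k − 6·(-2)^k = -4^{k+1} − 2·(-2)^k = -4^{k+1} + (-2)^{k+1}.
Hence S_n = -4^n + (-2)^n for every n ≥ 0, by induction.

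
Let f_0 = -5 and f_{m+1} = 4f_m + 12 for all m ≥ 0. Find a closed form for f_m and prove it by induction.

Claim: f_m = -4^m − 4.

Base case: f_0 = -5, and -4^0 − 4 = -1 − 4 = -5.
Assume f_j = -4^j − 4 for some j ≥ 0.
Then f_{j+1} = 4f_j + 12 = 4·(-4^j − 4) + 12 = -4^{j+1} − 16 + 12 = -4^{j+1} − 4.
Hence f_m = -4^m − 4 for every m ≥ 0, by induction.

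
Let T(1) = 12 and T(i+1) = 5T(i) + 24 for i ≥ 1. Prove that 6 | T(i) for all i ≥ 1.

Base case: T(1) = 12 = 6·2, so 6 | T(1).
Assume 6 | T(m), so T(m) = 6t for some integer t.
Then T(m+1) = 5T(m) + 24 = 5·(6t) + 24 = 6(5t + 4), so 6 | T(m+1).
By induction, 6 | T(i) for all i ≥ 1.

6 | T(i)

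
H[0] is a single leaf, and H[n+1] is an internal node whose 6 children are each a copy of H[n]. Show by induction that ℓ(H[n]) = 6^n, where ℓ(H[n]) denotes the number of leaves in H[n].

Base case: ℓ(H[0]) = 1, and 6^0 = 1.
Assume ℓ(H[m]) = 6^m.
Then ℓ(H[m+1]) = 6·ℓ(H[m]) = 6·6^m = 6^{m+1}.
By induction, ℓ(H[n]) = 6^n for all n ≥ 0.

ℓ(H[n]) = 6^n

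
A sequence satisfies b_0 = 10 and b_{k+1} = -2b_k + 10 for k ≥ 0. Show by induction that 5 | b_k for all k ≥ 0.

Base case: b_0 = 10 = 5·2, so 5 | b_0.
Assume 5 | b_j, so b_j = 5t for some integer t.
Then b_{j+1} = -2b_j + 10 = -2·(5t) + 10 = 5(-2t + 2), so 5 | b_{j+1}.
This completes the inductive step, so 5 | b_k for all k ≥ 0.

5 | b_k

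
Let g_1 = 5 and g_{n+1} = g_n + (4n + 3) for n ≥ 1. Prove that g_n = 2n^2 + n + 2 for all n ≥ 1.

Base case: g_1 = 5, and 2·1^2 + 1 + 2 = 5.
Assume g_r = 2r^2 + r + 2.
Then g_{r+1} = g_r + (4r + 3) = (2r^2 + r + 2) + (4r + 3) = 2r^2 + 5r + 5,
and 2·(r+1)^2 + (r+1) + 2 = 2r^2 + 5r + 5.
By induction, g_n = 2n^2 + n + 2 for all n ≥ 1.

g_n = 2n^2 + n + 2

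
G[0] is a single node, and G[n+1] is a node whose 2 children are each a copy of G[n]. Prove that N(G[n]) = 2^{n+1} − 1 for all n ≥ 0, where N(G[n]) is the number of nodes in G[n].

Base case: N(G[0]) = 1, and 2^{0+1} − 1 = 1.
Assume N(G[k]) = 2^{k+1} − 1.
Then N(G[k+1]) = 1 + 2N(G[k]) = 1 + 2(2^{k+1} − 1) = 2^{k+2} − 2 + 1 = 2^{k+2} − 1.
So the formula holds for k+1, and by induction N(G[n]) = 2^{n+1} − 1 for all n ≥ 0.

N(G[n]) = 2^{n+1} − 1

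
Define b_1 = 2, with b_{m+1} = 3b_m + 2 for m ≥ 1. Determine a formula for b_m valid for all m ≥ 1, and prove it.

Claim: b_m = 3^m − 1.

Base case: b_1 = 2, and 3^1 − 1 = 3 − 1 = 2.
Assume b_j = 3^j − 1 for some j ≥ 1.
Then b_{j+1} = 3b_j + 2 = 3·(3^j − 1) + 2 = 3^{j+1} − 3 + 2 = 3^{j+1} − 1.
Hence b_m = 3^m − 1 for every m ≥ 1, by induction.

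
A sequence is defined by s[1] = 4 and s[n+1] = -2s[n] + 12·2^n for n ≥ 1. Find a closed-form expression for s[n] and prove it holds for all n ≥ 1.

Claim: s[n] = (-2)^n + 3·2^n.

Base case: s[1] = 4, and (-2)^1 + 3·2^1 = -2 + 6 = 4.
Assume s[k] = (-2)^k + 3·2^k for some k ≥ 1.
Then s[k+1] = -2s[k] + 12·2^k = -2·((-2)^k + 3·2^k) + 12·2^k = (-2)^{k+1} − 6·2^k + 12·2^k = (-2)^{k+1} + 6·2^k = (-2)^{k+1} + 3·2^{k+1}.
This completes the inductive step, so s[n] = (-2)^n + 3·2^n for all n ≥ 1.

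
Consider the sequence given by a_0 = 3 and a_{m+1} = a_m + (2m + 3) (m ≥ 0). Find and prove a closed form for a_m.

Claim: a_m = m^2 + 2m + 3.

Base case: a_0 = 3, and 0^2 + 2·0 + 3 = 3.
Assume a_k = k^2 + 2k + 3.
Then a_{k+1} = a_k + (2k + 3) = (k^2 + 2k + 3) + (2k + 3) = k^2 + 4k + 6,
and (k+1)^2 + 2·(k+1) + 3 = k^2 + 4k + 6.
This completes the inductive step, so a_m = m^2 + 2m + 3 for all m ≥ 0.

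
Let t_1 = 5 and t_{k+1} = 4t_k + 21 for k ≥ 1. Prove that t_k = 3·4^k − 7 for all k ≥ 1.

Base case: t_1 = 5, and 3·4^1 − 7 = 12 − 7 = 5.
Assume t_j = 3·4^j − 7 for some j ≥ 1.
Then t_{j+1} = 4t_j + 21 = 4·(3·4^j − 7) + 21 = 12·4^j − 28 + 21 = 3·4^{j+1} − 7.
Hence t_k = 3·4^k − 7 for every k ≥ 1, by induction.

t_k = 3·4^k − 7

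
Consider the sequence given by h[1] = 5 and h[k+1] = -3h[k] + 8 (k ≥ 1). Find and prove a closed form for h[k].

Claim: h[k] = -(-3)^k + 2.

Base case: h[1] = 5, and -(-3)^1 + 2 = 3 + 2 = 5.
Assume h[j] = -(-3)^j + 2 for some j ≥ 1.
Then h[j+1] = -3h[j] + 8 = -3·(-(-3)^j + 2) + 8 = 3·(-3)^j − 6 + 8 = -(-3)^{j+1} + 2.
By induction, h[k] = -(-3)^k + 2 for all k ≥ 1.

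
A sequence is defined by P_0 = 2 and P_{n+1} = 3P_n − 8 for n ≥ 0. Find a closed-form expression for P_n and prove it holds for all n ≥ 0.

Claim: P_n = -2·3^n + 4.

Base case: P_0 = 2, and -2·3^0 + 4 = -2 + 4 = 2.
Assume P_r = -2·3^r + 4 for some r ≥ 0.
Then P_{r+1} = 3P_r − 8 = 3·(-2·3^r + 4) − 8 = -6·3^r + 12 − 8 = -2·3^{r+1} + 4.
This completes the inductive step, so P_n = -2·3^n + 4 for all n ≥ 0.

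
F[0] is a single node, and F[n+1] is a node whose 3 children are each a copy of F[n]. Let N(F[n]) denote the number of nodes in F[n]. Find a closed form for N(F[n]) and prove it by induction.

Claim: N(F[n]) = (3^{n+1} − 1)/2.

Base case: N(F[0]) = 1, and (3^{0+1} − 1)/2 = 1.
Assume N(F[m]) = (3^{m+1} − 1)/2.
Then N(F[m+1]) = 1 + 3N(F[m]) = 1 + 3·(3^{m+1} − 1)/2 = 1 + (3^{m+2} − 3)/2 = (2 + 3^{m+2} − 3)/2 = (3^{m+2} − 1)/2.
By induction, N(F[n]) = (3^{n+1} − 1)/2 for all n ≥ 0.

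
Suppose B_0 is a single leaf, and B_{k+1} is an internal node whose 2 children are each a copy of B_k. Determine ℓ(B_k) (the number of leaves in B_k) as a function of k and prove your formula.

Claim: ℓ(B_k) = 2^k.

Base case: ℓ(B_0) = 1, and 2^0 = 1.
Assume ℓ(B_m) = 2^m.
Then ℓ(B_{m+1}) = 2·ℓ(B_m) = 2·2^m = 2^{m+1}.
Hence ℓ(B_k) = 2^k for every k ≥ 0, by induction.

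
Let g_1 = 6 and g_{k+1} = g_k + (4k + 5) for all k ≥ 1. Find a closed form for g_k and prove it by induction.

Claim: g_k = 2k^2 + 3k + 1.

Base case: g_1 = 6, and 2·1^2 + 3·1 + 1 = 6.
Assume g_r = 2r^2 + 3r + 1.
Then g_{r+1} = g_r + (4r + 5) = (2r^2 + 3r + 1) + (4r + 5) = 2r^2 + 7r + 6,
and 2·(r+1)^2 + 3·(r+1) + 1 = 2r^2 + 7r + 6.
Hence g_k = 2k^2 + 3k + 1 for every k ≥ 1, by induction.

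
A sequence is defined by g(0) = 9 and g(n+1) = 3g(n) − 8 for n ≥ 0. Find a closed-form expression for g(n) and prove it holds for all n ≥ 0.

Claim: g(n) = 5·3^n + 4.

Base case: g(0) = 9, and 5·3^0 + 4 = 5 + 4 = 9.
Assume g(k) = 5·3^k + 4 for some k ≥ 0.
Then g(k+1) = 3g(k) − 8 = 3·(5·3^k + 4) − 8 = 15·3^k + 12 − 8 = 5·3^{k+1} + 4.
This completes the inductive step, so g(n) = 5·3^n + 4 for all n ≥ 0.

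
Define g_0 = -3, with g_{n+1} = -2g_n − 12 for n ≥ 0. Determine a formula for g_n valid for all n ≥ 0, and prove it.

Claim: g_n = (-2)^n − 4.

Base case: g_0 = -3, and (-2)^0 − 4 = 1 − 4 = -3.
Assume g_m = (-2)^m − 4 for some m ≥ 0.
Then g_{m+1} = -2g_m − 12 = -2·((-2)^m − 4) − 12 = -2·(-2)^m + 8 − 12 = (-2)^{m+1} − 4.
So the formula holds for m+1, and by induction g_n = (-2)^n − 4 for all n ≥ 0.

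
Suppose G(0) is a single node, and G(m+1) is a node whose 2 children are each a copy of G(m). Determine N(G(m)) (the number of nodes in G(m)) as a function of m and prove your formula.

Claim: N(G(m)) = 2^{m+1} − 1.

Base case: N(G(0)) = 1, and 2^{0+1} − 1 = 1.
Assume N(G(j)) = 2^{j+1} − 1.
Then N(G(j+1)) = 1 + 2N(G(j)) = 1 + 2(2^{j+1} − 1) = 2^{j+2} − 2 + 1 = 2^{j+2} − 1.
So the formula holds for j+1, and by induction N(G(m)) = 2^{m+1} − 1 for all m ≥ 0.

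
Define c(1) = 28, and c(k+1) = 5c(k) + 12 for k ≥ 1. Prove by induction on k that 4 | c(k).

Base case: c(1) = 28 = 4·7, so 4 | c(1).
Assume 4 | c(m), so c(m) = 4t for some integer t.
Then c(m+1) = 5c(m) + 12 = 5·(4t) + 12 = 4(5t + 3), so 4 | c(m+1).
Hence 4 | c(k) for every k ≥ 1, by induction.

4 | c(k)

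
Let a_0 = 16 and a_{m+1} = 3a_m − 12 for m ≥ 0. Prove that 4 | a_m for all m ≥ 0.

Base case: a_0 = 16 = 4·4, so 4 | a_0.
Assume 4 | a_j, so a_j = 4t for some integer t.
Then a_{j+1} = 3a_j − 12 = 3·(4t) − 12 = 4(3t − 3), so 4 | a_{j+1}.
By induction, 4 | a_m for all m ≥ 0.

4 | a_m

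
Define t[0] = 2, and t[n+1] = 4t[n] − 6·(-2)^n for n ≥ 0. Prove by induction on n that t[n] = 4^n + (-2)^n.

Base case: t[0] = 2, and 4^0 + (-2)^0 = 1 + 1 = 2.
Assume t[m] = 4^m + (-2)^m for some m ≥ 0.
Then t[m+1] = 4t[m] − 6·(-2)^m = 4·(4^m + (-2)^m) − 6·(-2)^m = 4^{m+1} + 4·(-2)^m − 6·(-2)^m = 4^{m+1} − 2·(-2)^m = 4^{m+1} + (-2)^{m+1}.
By induction, t[n] = 4^n + (-2)^n for all n ≥ 0.

t[n] = 4^n + (-2)^n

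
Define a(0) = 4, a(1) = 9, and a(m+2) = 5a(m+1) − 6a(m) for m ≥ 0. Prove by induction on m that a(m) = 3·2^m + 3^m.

Base cases: a(0) = 4 and 3·2^0 + 3^0 = 4; a(1) = 9 and 3·2^1 + 3^1 = 9.
Assume a(j) = 3·2^j + 3^j for all 0 ≤ j ≤ r, where r ≥ 1.
Then a(r+1) = 5a(r) − 6a(r−1) = 5·(3·2^r + 3^r) − 6·(3·2^{r−1} + 3^{r−1}) = 3·(5·2 − 6)2^{r−1} + (5·3 − 6)3^{r−1} = 12·2^{r−1} + 9·3^{r−1} = 3·2^{r+1} + 3^{r+1}.
This completes the inductive step, so a(m) = 3·2^m + 3^m for all m ≥ 0.

a(m) = 3·2^m + 3^m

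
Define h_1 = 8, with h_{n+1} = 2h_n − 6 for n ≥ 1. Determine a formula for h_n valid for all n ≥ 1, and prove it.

Claim: h_n = 2^n + 6.

Base case: h_1 = 8, and 2^1 + 6 = 2 + 6 = 8.
Assume h_k = 2^k + 6 for some k ≥ 1.
Then h_{k+1} = 2h_k − 6 = 2·(2^k + 6) − 6 = 2^{k+1} + 12 − 6 = 2^{k+1} + 6.
So the formula holds for k+1, and by induction h_n = 2^n + 6 for all n ≥ 1.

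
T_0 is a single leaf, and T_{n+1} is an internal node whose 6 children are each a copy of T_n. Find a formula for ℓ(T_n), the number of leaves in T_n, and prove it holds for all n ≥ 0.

Claim: ℓ(T_n) = 6^n.

Base case: ℓ(T_0) = 1, and 6^0 = 1.
Assume ℓ(T_m) = 6^m.
Then ℓ(T_{m+1}) = 6·ℓ(T_m) = 6·6^m = 6^{m+1}.
This completes the inductive step, so ℓ(T_n) = 6^n for all n ≥ 0.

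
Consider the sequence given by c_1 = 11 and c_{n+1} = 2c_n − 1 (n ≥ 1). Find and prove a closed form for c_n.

Claim: c_n = 5·2^n + 1.

Base case: c_1 = 11, and 5·2^1 + 1 = 10 + 1 = 11.
Assume c_r = 5·2^r + 1 for some r ≥ 1.
Then c_{r+1} = 2c_r − 1 = 2·(5·2^r + 1) − 1 = 10·2^r + 2 − 1 = 5·2^{r+1} + 1.
This completes the inductive step, so c_n = 5·2^n + 1 for all n ≥ 1.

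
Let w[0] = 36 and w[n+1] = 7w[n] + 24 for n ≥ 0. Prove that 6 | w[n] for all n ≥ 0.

Base case: w[0] = 36 = 6·6, so 6 | w[0].
Assume 6 | w[r], so w[r] = 6t for some integer t.
Then w[r+1] = 7w[r] + 24 = 7·(6t) + 24 = 6(7t + 4), so 6 | w[r+1].
This completes the inductive step, so 6 | w[n] for all n ≥ 0.

6 | w[n]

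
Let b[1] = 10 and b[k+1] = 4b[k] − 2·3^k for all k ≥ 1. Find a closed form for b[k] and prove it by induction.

Claim: b[k] = 4^k + 2·3^k.

Base case: b[1] = 10, and 4^1 + 2·3^1 = 4 + 6 = 10.
Assume b[m] = 4^m + 2·3^m for some m ≥ 1.
Then b[m+1] = 4b[m] − 2·3^m = 4·(4^m + 2·3^m) − 2·3^m = 4^{m+1} + 8·3^m − 2·3^m = 4^{m+1} + 6·3^m = 4^{m+1} + 2·3^{m+1}.
So the formula holds for m+1, and by induction b[k] = 4^k + 2·3^k for all k ≥ 1.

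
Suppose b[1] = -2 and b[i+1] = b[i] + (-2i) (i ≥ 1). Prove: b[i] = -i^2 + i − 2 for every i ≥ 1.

Base case: b[1] = -2, and -1^2 + 1 − 2 = -2.
Assume b[j] = -j^2 + j − 2.
Then b[j+1] = b[j] + (-2j) = (-j^2 + j − 2) + (-2j) = -j^2 − j − 2,
and -(j+1)^2 + (j+1) − 2 = -j^2 − j − 2.
Hence b[i] = -i^2 + i − 2 for every i ≥ 1, by induction.

b[i] = -i^2 + i − 2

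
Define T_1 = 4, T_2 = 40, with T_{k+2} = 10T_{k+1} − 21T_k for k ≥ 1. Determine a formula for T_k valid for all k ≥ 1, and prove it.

Claim: T_k = 7^k − 3^k.

Base cases: T_1 = 4 and 7^1 − 3^1 = 4; T_2 = 40 and 7^2 − 3^2 = 40.
Assume T_j = 7^j − 3^j for all 1 ≤ j ≤ r, where r ≥ 2.
Then T_{r+1} = 10T_r − 21T_{r−1} = 10·(7^r − 3^r) − 21·(7^{r−1} − 3^{r−1}) = (10·7 − 21)7^{r−1} − (10·3 − 21)3^{r−1} = 49·7^{r−1} − 9·3^{r−1} = 7^{r+1} − 3^{r+1}.
This completes the inductive step, so T_k = 7^k − 3^k for all k ≥ 1.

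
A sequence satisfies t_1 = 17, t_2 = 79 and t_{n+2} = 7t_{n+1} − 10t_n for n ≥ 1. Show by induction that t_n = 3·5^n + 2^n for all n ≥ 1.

Base cases: t_1 = 17 and 3·5^1 + 2^1 = 17; t_2 = 79 and 3·5^2 + 2^2 = 79.
Assume t_i = 3·5^i + 2^i for all 1 ≤ i ≤ j, where j ≥ 2.
Then t_{j+1} = 7t_j − 10t_{j−1} = 7·(3·5^j + 2^j) − 10·(3·5^{j−1} + 2^{j−1}) = 3·(7·5 − 10)5^{j−1} + (7·2 − 10)2^{j−1} = 75·5^{j−1} + 4·2^{j−1} = 3·5^{j+1} + 2^{j+1}.
By strong induction, t_n = 3·5^n + 2^n for all n ≥ 1.

t_n = 3·5^n + 2^n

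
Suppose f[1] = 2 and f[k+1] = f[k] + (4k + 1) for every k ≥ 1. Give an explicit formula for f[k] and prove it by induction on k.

Claim: f[k] = 2k^2 − k + 1.

Base case: f[1] = 2, and 2·1^2 − 1 + 1 = 2.
Assume f[r] = 2r^2 − r + 1.
Then f[r+1] = f[r] + (4r + 1) = (2r^2 − r + 1) + (4r + 1) = 2r^2 + 3r + 2,
and 2·(r+1)^2 − (r+1) + 1 = 2r^2 + 3r + 2.
By induction, f[k] = 2k^2 − k + 1 for all k ≥ 1.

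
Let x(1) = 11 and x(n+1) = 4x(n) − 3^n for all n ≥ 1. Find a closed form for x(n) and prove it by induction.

Claim: x(n) = 2·4^n + 3^n.

Base case: x(1) = 11, and 2·4^1 + 3^1 = 8 + 3 = 11.
Assume x(j) = 2·4^j + 3^j for some j ≥ 1.
Then x(j+1) = 4x(j) − 3^j = 4·(2·4^j + 3^j) − 3^j = 2·4^{j+1} + 4·3^j − 3^j = 2·4^{j+1} + 3·3^j = 2·4^{j+1} + 3^{j+1}.
Hence x(n) = 2·4^n + 3^n for every n ≥ 1, by induction.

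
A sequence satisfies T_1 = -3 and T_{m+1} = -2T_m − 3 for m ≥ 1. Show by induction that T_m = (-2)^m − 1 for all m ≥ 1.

Base case: T_1 = -3, and (-2)^1 − 1 = -2 − 1 = -3.
Assume T_j = (-2)^j − 1 for some j ≥ 1.
Then T_{j+1} = -2T_j − 3 = -2·((-2)^j − 1) − 3 = -2·(-2)^j + 2 − 3 = (-2)^{j+1} − 1.
So the formula holds for j+1, and by induction T_m = (-2)^m − 1 for all m ≥ 1.

T_m = (-2)^m − 1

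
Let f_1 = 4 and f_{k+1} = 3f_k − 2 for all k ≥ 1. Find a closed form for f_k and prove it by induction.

Claim: f_k = 3^k + 1.

Base case: f_1 = 4, and 3^1 + 1 = 3 + 1 = 4.
Assume f_m = 3^m + 1 for some m ≥ 1.
Then f_{m+1} = 3f_m − 2 = 3·(3^m + 1) − 2 = 3^{m+1} + 3 − 2 = 3^{m+1} + 1.
By induction, f_k = 3^k + 1 for all k ≥ 1.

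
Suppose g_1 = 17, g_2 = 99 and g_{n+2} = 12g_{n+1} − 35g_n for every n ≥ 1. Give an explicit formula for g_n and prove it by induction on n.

Claim: g_n = 2·5^n + 7^n.

Base cases: g_1 = 17 and 2·5^1 + 7^1 = 17; g_2 = 99 and 2·5^2 + 7^2 = 99.
Assume g_j = 2·5^j + 7^j for all 1 ≤ j ≤ m, where m ≥ 2.
Then g_{m+1} = 12g_m − 35g_{m−1} = 12·(2·5^m + 7^m) − 35·(2·5^{m−1} + 7^{m−1}) = 2·(12·5 − 35)5^{m−1} + (12·7 − 35)7^{m−1} = 50·5^{m−1} + 49·7^{m−1} = 2·5^{m+1} + 7^{m+1}.
By strong induction, g_n = 2·5^n + 7^n for all n ≥ 1.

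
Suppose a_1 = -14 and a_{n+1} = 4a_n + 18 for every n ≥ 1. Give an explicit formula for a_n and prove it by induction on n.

Claim: a_n = -2·4^n − 6.

Base case: a_1 = -14, and -2·4^1 − 6 = -8 − 6 = -14.
Assume a_k = -2·4^k − 6 for some k ≥ 1.
Then a_{k+1} = 4a_k + 18 = 4·(-2·4^k − 6) + 18 = -8·4^k − 24 + 18 = -2·4^{k+1} − 6.
By induction, a_n = -2·4^n − 6 for all n ≥ 1.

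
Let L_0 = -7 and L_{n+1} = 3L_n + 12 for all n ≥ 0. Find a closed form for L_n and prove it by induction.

Claim: L_n = -3^n − 6.

Base case: L_0 = -7, and -3^0 − 6 = -1 − 6 = -7.
Assume L_j = -3^j − 6 for some j ≥ 0.
Then L_{j+1} = 3L_j + 12 = 3·(-3^j − 6) + 12 = -3^{j+1} − 18 + 12 = -3^{j+1} − 6.
By induction, L_n = -3^n − 6 for all n ≥ 0.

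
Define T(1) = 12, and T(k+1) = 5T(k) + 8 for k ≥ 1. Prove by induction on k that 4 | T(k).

Base case: T(1) = 12 = 4·3, so 4 | T(1).
Assume 4 | T(j), so T(j) = 4t for some integer t.
Then T(j+1) = 5T(j) + 8 = 5·(4t) + 8 = 4(5t + 2), so 4 | T(j+1).
Hence 4 | T(k) for every k ≥ 1, by induction.

4 | T(k)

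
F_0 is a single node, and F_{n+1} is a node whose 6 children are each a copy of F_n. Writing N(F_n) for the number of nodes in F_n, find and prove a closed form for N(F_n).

Claim: N(F_n) = (6^{n+1} − 1)/5.

Base case: N(F_0) = 1, and (6^{0+1} − 1)/5 = 1.
Assume N(F_r) = (6^{r+1} − 1)/5.
Then N(F_{r+1}) = 1 + 6N(F_r) = 1 + 6·(6^{r+1} − 1)/5 = 1 + (6^{r+2} − 6)/5 = (5 + 6^{r+2} − 6)/5 = (6^{r+2} − 1)/5.
Hence N(F_n) = (6^{n+1} − 1)/5 for every n ≥ 0, by induction.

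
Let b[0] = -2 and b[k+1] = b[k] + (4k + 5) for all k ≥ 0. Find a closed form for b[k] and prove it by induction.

Claim: b[k] = 2k^2 + 3k − 2.

Base case: b[0] = -2, and 2·0^2 + 3·0 − 2 = -2.
Assume b[r] = 2r^2 + 3r − 2.
Then b[r+1] = b[r] + (4r + 5) = (2r^2 + 3r − 2) + (4r + 5) = 2r^2 + 7r + 3,
and 2·(r+1)^2 + 3·(r+1) − 2 = 2r^2 + 7r + 3.
By induction, b[k] = 2k^2 + 3k − 2 for all k ≥ 0.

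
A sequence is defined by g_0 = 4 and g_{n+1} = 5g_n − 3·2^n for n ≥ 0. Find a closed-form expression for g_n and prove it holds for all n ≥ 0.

Claim: g_n = 3·5^n + 2^n.

Base case: g_0 = 4, and 3·5^0 + 2^0 = 3 + 1 = 4.
Assume g_j = 3·5^j + 2^j for some j ≥ 0.
Then g_{j+1} = 5g_j − 3·2^j = 5·(3·5^j + 2^j) − 3·2^j = 3·5^{j+1} + 5·2^j − 3·2^j = 3·5^{j+1} + 2·2^j = 3·5^{j+1} + 2^{j+1}.
By induction, g_n = 3·5^n + 2^n for all n ≥ 0.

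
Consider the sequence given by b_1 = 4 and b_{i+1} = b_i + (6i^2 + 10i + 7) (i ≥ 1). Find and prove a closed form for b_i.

Claim: b_i = 2i^3 + 2i^2 + 3i − 3.

Base case: b_1 = 4, and 2·1^3 + 2·1^2 + 3·1 − 3 = 4.
Assume b_r = 2r^3 + 2r^2 + 3r − 3.
Then b_{r+1} = b_r + (6r^2 + 10r + 7) = (2r^3 + 2r^2 + 3r − 3) + (6r^2 + 10r + 7) = 2r^3 + 8r^2 + 13r + 4,
and 2·(r+1)^3 + 2·(r+1)^2 + 3·(r+1) − 3 = 2r^3 + 8r^2 + 13r + 4.
By induction, b_i = 2i^3 + 2i^2 + 3i − 3 for all i ≥ 1.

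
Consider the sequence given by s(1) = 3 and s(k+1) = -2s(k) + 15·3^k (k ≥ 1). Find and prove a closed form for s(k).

Claim: s(k) = 3·(-2)^k + 3·3^k.

Base case: s(1) = 3, and 3·(-2)^1 + 3·3^1 = -6 + 9 = 3.
Assume s(j) = 3·(-2)^j + 3·3^j for some j ≥ 1.
Then s(j+1) = -2s(j) + 15·3^j = -2·(3·(-2)^j + 3·3^j) + 15·3^j = 3·(-2)^{j+1} − 6·3^j + 15·3^j = 3·(-2)^{j+1} + 9·3^j = 3·(-2)^{j+1} + 3·3^{j+1}.
By induction, s(k) = 3·(-2)^k + 3·3^k for all k ≥ 1.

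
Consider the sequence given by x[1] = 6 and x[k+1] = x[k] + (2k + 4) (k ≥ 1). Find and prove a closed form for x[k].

Claim: x[k] = k^2 + 3k + 2.

Base case: x[1] = 6, and 1^2 + 3·1 + 2 = 6.
Assume x[j] = j^2 + 3j + 2.
Then x[j+1] = x[j] + (2j + 4) = (j^2 + 3j + 2) + (2j + 4) = j^2 + 5j + 6,
and (j+1)^2 + 3·(j+1) + 2 = j^2 + 5j + 6.
Hence x[k] = k^2 + 3k + 2 for every k ≥ 1, by induction.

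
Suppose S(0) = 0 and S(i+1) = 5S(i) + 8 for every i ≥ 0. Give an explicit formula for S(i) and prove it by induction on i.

Claim: S(i) = 2·5^i − 2.

Base case: S(0) = 0, and 2·5^0 − 2 = 2 − 2 = 0.
Assume S(m) = 2·5^m − 2 for some m ≥ 0.
Then S(m+1) = 5S(m) + 8 = 5·(2·5^m − 2) + 8 = 10·5^m − 10 + 8 = 2·5^{m+1} − 2.
By induction, S(i) = 2·5^i − 2 for all i ≥ 0.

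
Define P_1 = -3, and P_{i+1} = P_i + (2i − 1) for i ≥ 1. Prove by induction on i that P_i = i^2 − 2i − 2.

Base case: P_1 = -3, and 1^2 − 2·1 − 2 = -3.
Assume P_j = j^2 − 2j − 2.
Then P_{j+1} = P_j + (2j − 1) = (j^2 − 2j − 2) + (2j − 1) = j^2 − 3,
and (j+1)^2 − 2·(j+1) − 2 = j^2 − 3.
Hence P_i = i^2 − 2i − 2 for every i ≥ 1, by induction.

P_i = i^2 − 2i − 2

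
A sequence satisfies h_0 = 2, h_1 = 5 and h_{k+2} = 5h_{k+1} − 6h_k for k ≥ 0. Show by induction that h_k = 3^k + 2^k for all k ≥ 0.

Base cases: h_0 = 2 and 3^0 + 2^0 = 2; h_1 = 5 and 3^1 + 2^1 = 5.
Assume h_j = 3^j + 2^j for all 0 ≤ j ≤ m, where m ≥ 1.
Then h_{m+1} = 5h_m − 6h_{m−1} = 5·(3^m + 2^m) − 6·(3^{m−1} + 2^{m−1}) = (5·3 − 6)3^{m−1} + (5·2 − 6)2^{m−1} = 9·3^{m−1} + 4·2^{m−1} = 3^{m+1} + 2^{m+1}.
Hence h_k = 3^k + 2^k for every k ≥ 0, by strong induction.

h_k = 3^k + 2^k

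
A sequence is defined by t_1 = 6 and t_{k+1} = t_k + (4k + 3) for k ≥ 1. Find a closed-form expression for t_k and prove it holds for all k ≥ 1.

Claim: t_k = 2k^2 + k + 3.

Base case: t_1 = 6, and 2·1^2 + 1 + 3 = 6.
Assume t_r = 2r^2 + r + 3.
Then t_{r+1} = t_r + (4r + 3) = (2r^2 + r + 3) + (4r + 3) = 2r^2 + 5r + 6,
and 2·(r+1)^2 + (r+1) + 3 = 2r^2 + 5r + 6.
This completes the inductive step, so t_k = 2k^2 + k + 3 for all k ≥ 1.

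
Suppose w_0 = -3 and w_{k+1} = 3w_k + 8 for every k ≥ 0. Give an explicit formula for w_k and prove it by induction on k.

Claim: w_k = 3^k − 4.

Base case: w_0 = -3, and 3^0 − 4 = 1 − 4 = -3.
Assume w_j = 3^j − 4 for some j ≥ 0.
Then w_{j+1} = 3w_j + 8 = 3·(3^j − 4) + 8 = 3^{j+1} − 12 + 8 = 3^{j+1} − 4.
By induction, w_k = 3^k − 4 for all k ≥ 0.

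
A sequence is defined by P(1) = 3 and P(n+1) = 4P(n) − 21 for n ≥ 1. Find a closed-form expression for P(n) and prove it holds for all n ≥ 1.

Claim: P(n) = -4^n + 7.

Base case: P(1) = 3, and -4^1 + 7 = -4 + 7 = 3.
Assume P(j) = -4^j + 7 for some j ≥ 1.
Then P(j+1) = 4P(j) − 21 = 4·(-4^j + 7) − 21 = -4^{j+1} + 28 − 21 = -4^{j+1} + 7.
Hence P(n) = -4^n + 7 for every n ≥ 1, by induction.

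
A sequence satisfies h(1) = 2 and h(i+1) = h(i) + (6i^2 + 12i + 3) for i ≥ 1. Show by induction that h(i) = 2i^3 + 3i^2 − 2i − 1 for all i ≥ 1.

Base case: h(1) = 2, and 2·1^3 + 3·1^2 − 2·1 − 1 = 2.
Assume h(m) = 2m^3 + 3m^2 − 2m − 1.
Then h(m+1) = h(m) + (6m^2 + 12m + 3) = (2m^3 + 3m^2 − 2m − 1) + (6m^2 + 12m + 3) = 2m^3 + 9m^2 + 10m + 2,
and 2·(m+1)^3 + 3·(m+1)^2 − 2·(m+1) − 1 = 2m^3 + 9m^2 + 10m + 2.
By induction, h(i) = 2i^3 + 3i^2 − 2i − 1 for all i ≥ 1.

h(i) = 2i^3 + 3i^2 − 2i − 1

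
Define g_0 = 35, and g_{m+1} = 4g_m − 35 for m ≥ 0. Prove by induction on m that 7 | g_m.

Base case: g_0 = 35 = 7·5, so 7 | g_0.
Assume 7 | g_r, so g_r = 7t for some integer t.
Then g_{r+1} = 4g_r − 35 = 4·(7t) − 35 = 7(4t − 5), so 7 | g_{r+1}.
This completes the inductive step, so 7 | g_m for all m ≥ 0.

7 | g_m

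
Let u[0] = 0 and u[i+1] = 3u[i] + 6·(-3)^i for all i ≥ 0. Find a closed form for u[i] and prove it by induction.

Claim: u[i] = 3^i − (-3)^i.

Base case: u[0] = 0, and 3^0 − (-3)^0 = 1 − 1 = 0.
Assume u[m] = 3^m − (-3)^m for some m ≥ 0.
Then u[m+1] = 3u[m] + 6·(-3)^m = 3·(3^m − (-3)^m) + 6·(-3)^m = 3^{m+1} − 3·(-3)^m + 6·(-3)^m = 3^{m+1} + 3·(-3)^m = 3^{m+1} − (-3)^{m+1}.
By induction, u[i] = 3^i − (-3)^i for all i ≥ 0.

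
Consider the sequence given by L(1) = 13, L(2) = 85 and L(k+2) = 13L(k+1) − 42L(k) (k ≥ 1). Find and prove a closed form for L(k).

Claim: L(k) = 7^k + 6^k.

Base cases: L(1) = 13 and 7^1 + 6^1 = 13; L(2) = 85 and 7^2 + 6^2 = 85.
Assume L(j) = 7^j + 6^j for all 1 ≤ j ≤ m, where m ≥ 2.
Then L(m+1) = 13L(m) − 42L(m−1) = 13·(7^m + 6^m) − 42·(7^{m−1} + 6^{m−1}) = (13·7 − 42)7^{m−1} + (13·6 − 42)6^{m−1} = 49·7^{m−1} + 36·6^{m−1} = 7^{m+1} + 6^{m+1}.
So the formula holds for m+1, and by strong induction L(k) = 7^k + 6^k for all k ≥ 1.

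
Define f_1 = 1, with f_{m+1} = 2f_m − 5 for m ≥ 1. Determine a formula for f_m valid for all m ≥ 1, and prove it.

Claim: f_m = -2^{m+1} + 5.

Base case: f_1 = 1, and -2^{1+1} + 5 = -4 + 5 = 1.
Assume f_k = -2^{k+1} + 5 for some k ≥ 1.
Then f_{k+1} = 2f_k − 5 = 2·(-2^{k+1} + 5) − 5 = -2^{k+2} + 10 − 5 = -2^{k+2} + 5.
This completes the inductive step, so f_m = -2^{m+1} + 5 for all m ≥ 1.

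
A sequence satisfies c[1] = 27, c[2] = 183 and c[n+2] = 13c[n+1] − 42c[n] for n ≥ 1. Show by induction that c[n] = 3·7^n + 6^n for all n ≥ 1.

Base cases: c[1] = 27 and 3·7^1 + 6^1 = 27; c[2] = 183 and 3·7^2 + 6^2 = 183.
Assume c[j] = 3·7^j + 6^j for all 1 ≤ j ≤ k, where k ≥ 2.
Then c[k+1] = 13c[k] − 42c[k−1] = 13·(3·7^k + 6^k) − 42·(3·7^{k−1} + 6^{k−1}) = 3·(13·7 − 42)7^{k−1} + (13·6 − 42)6^{k−1} = 147·7^{k−1} + 36·6^{k−1} = 3·7^{k+1} + 6^{k+1}.
So the formula holds for k+1, and by strong induction c[n] = 3·7^n + 6^n for all n ≥ 1.

c[n] = 3·7^n + 6^n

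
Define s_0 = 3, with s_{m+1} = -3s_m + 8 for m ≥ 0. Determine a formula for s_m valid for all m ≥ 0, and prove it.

Claim: s_m = (-3)^m + 2.

Base case: s_0 = 3, and (-3)^0 + 2 = 1 + 2 = 3.
Assume s_k = (-3)^k + 2 for some k ≥ 0.
Then s_{k+1} = -3s_k + 8 = -3·((-3)^k + 2) + 8 = -3·(-3)^k − 6 + 8 = (-3)^{k+1} + 2.
Hence s_m = (-3)^m + 2 for every m ≥ 0, by induction.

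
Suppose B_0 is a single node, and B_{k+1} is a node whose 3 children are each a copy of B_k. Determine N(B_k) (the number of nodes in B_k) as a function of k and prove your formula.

Claim: N(B_k) = (3^{k+1} − 1)/2.

Base case: N(B_0) = 1, and (3^{0+1} − 1)/2 = 1.
Assume N(B_j) = (3^{j+1} − 1)/2.
Then N(B_{j+1}) = 1 + 3N(B_j) = 1 + 3·(3^{j+1} − 1)/2 = 1 + (3^{j+2} − 3)/2 = (2 + 3^{j+2} − 3)/2 = (3^{j+2} − 1)/2.
So the formula holds for j+1, and by induction N(B_k) = (3^{k+1} − 1)/2 for all k ≥ 0.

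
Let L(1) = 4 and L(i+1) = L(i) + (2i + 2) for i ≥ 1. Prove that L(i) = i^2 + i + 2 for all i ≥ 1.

Base case: L(1) = 4, and 1^2 + 1 + 2 = 4.
Assume L(j) = j^2 + j + 2.
Then L(j+1) = L(j) + (2j + 2) = (j^2 + j + 2) + (2j + 2) = j^2 + 3j + 4,
and (j+1)^2 + (j+1) + 2 = j^2 + 3j + 4.
Hence L(i) = i^2 + i + 2 for every i ≥ 1, by induction.

L(i) = i^2 + i + 2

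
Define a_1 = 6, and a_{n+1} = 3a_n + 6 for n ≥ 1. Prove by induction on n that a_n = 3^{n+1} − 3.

Base case: a_1 = 6, and 3^{1+1} − 3 = 9 − 3 = 6.
Assume a_m = 3^{m+1} − 3 for some m ≥ 1.
Then a_{m+1} = 3a_m + 6 = 3·(3^{m+1} − 3) + 6 = 3^{m+2} − 9 + 6 = 3^{m+2} − 3.
So the formula holds for m+1, and by induction a_n = 3^{n+1} − 3 for all n ≥ 1.

a_n = 3^{n+1} − 3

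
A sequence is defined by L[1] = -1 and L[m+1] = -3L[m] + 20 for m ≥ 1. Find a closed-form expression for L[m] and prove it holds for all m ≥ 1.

Claim: L[m] = 2·(-3)^m + 5.

Base case: L[1] = -1, and 2·(-3)^1 + 5 = -6 + 5 = -1.
Assume L[k] = 2·(-3)^k + 5 for some k ≥ 1.
Then L[k+1] = -3L[k] + 20 = -3·(2·(-3)^k + 5) + 20 = -6·(-3)^k − 15 + 20 = 2·(-3)^{k+1} + 5.
By induction, L[m] = 2·(-3)^m + 5 for all m ≥ 1.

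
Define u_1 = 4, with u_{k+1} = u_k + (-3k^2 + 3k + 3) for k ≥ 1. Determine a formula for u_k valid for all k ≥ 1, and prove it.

Claim: u_k = -k^3 + 3k^2 + k + 1.

Base case: u_1 = 4, and -1^3 + 3·1^2 + 1 + 1 = 4.
Assume u_m = -m^3 + 3m^2 + m + 1.
Then u_{m+1} = u_m + (-3m^2 + 3m + 3) = (-m^3 + 3m^2 + m + 1) + (-3m^2 + 3m + 3) = -m^3 + 4m + 4,
and -(m+1)^3 + 3·(m+1)^2 + (m+1) + 1 = -m^3 + 4m + 4.
By induction, u_k = -k^3 + 3k^2 + k + 1 for all k ≥ 1.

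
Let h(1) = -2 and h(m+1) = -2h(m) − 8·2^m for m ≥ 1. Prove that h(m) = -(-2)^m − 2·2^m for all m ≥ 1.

Base case: h(1) = -2, and -(-2)^1 − 2·2^1 = 2 − 4 = -2.
Assume h(j) = -(-2)^j − 2·2^j for some j ≥ 1.
Then h(j+1) = -2h(j) − 8·2^j = -2·(-(-2)^j − 2·2^j) − 8·2^j = -(-2)^{j+1} + 4·2^j − 8·2^j = -(-2)^{j+1} − 4·2^j = -(-2)^{j+1} − 2·2^{j+1}.
This completes the inductive step, so h(m) = -(-2)^m − 2·2^m for all m ≥ 1.

h(m) = -(-2)^m − 2·2^m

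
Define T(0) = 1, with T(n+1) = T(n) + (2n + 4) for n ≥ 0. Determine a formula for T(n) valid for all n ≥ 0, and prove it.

Claim: T(n) = n^2 + 3n + 1.

Base case: T(0) = 1, and 0^2 + 3·0 + 1 = 1.
Assume T(j) = j^2 + 3j + 1.
Then T(j+1) = T(j) + (2j + 4) = (j^2 + 3j + 1) + (2j + 4) = j^2 + 5j + 5,
and (j+1)^2 + 3·(j+1) + 1 = j^2 + 5j + 5.
This completes the inductive step, so T(n) = n^2 + 3n + 1 for all n ≥ 0.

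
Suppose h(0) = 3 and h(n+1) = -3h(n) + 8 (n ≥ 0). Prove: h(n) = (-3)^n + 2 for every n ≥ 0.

Base case: h(0) = 3, and (-3)^0 + 2 = 1 + 2 = 3.
Assume h(j) = (-3)^j + 2 for some j ≥ 0.
Then h(j+1) = -3h(j) + 8 = -3·((-3)^j + 2) + 8 = -3·(-3)^j − 6 + 8 = (-3)^{j+1} + 2.
Hence h(n) = (-3)^n + 2 for every n ≥ 0, by induction.

h(n) = (-3)^n + 2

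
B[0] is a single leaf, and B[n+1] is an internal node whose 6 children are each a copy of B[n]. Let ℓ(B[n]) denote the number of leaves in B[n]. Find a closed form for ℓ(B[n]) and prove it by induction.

Claim: ℓ(B[n]) = 6^n.

Base case: ℓ(B[0]) = 1, and 6^0 = 1.
Assume ℓ(B[j]) = 6^j.
Then ℓ(B[j+1]) = 6·ℓ(B[j]) = 6·6^j = 6^{j+1}.
This completes the inductive step, so ℓ(B[n]) = 6^n for all n ≥ 0.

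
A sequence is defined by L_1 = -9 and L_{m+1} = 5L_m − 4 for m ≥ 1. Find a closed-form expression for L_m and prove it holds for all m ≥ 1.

Claim: L_m = -2·5^m + 1.

Base case: L_1 = -9, and -2·5^1 + 1 = -10 + 1 = -9.
Assume L_j = -2·5^j + 1 for some j ≥ 1.
Then L_{j+1} = 5L_j − 4 = 5·(-2·5^j + 1) − 4 = -10·5^j + 5 − 4 = -2·5^{j+1} + 1.
Hence L_m = -2·5^m + 1 for every m ≥ 1, by induction.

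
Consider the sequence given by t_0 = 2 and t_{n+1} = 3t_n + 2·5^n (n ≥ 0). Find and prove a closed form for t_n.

Claim: t_n = 3^n + 5^n.

Base case: t_0 = 2, and 3^0 + 5^0 = 1 + 1 = 2.
Assume t_m = 3^m + 5^m for some m ≥ 0.
Then t_{m+1} = 3t_m + 2·5^m = 3·(3^m + 5^m) + 2·5^m = 3^{m+1} + 3·5^m + 2·5^m = 3^{m+1} + 5·5^m = 3^{m+1} + 5^{m+1}.
So the formula holds for m+1, and by induction t_n = 3^n + 5^n for all n ≥ 0.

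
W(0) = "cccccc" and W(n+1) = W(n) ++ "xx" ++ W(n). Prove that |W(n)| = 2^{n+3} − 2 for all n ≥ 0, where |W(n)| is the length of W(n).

Base case: |W(0)| = 6, and 2^{0+3} − 2 = 6.
Assume |W(r)| = 2^{r+3} − 2.
Then |W(r+1)| = |W(r)| + 2 + |W(r)| = 2|W(r)| + 2 = 2(2^{r+3} − 2) + 2 = 2^{r+1+3} − 4 + 2 = 2^{r+1+3} − 2.
Hence |W(n)| = 2^{n+3} − 2 for every n ≥ 0, by induction.

|W(n)| = 2^{n+3} − 2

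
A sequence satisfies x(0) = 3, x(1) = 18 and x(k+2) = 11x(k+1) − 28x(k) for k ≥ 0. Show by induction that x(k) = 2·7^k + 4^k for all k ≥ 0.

Base cases: x(0) = 3 and 2·7^0 + 4^0 = 3; x(1) = 18 and 2·7^1 + 4^1 = 18.
Assume x(j) = 2·7^j + 4^j for all 0 ≤ j ≤ m, where m ≥ 1.
Then x(m+1) = 11x(m) − 28x(m−1) = 11·(2·7^m + 4^m) − 28·(2·7^{m−1} + 4^{m−1}) = 2·(11·7 − 28)7^{m−1} + (11·4 − 28)4^{m−1} = 98·7^{m−1} + 16·4^{m−1} = 2·7^{m+1} + 4^{m+1}.
Hence x(k) = 2·7^k + 4^k for every k ≥ 0, by strong induction.

x(k) = 2·7^k + 4^k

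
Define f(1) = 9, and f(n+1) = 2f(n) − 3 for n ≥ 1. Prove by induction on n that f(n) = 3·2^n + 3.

Base case: f(1) = 9, and 3·2^1 + 3 = 6 + 3 = 9.
Assume f(k) = 3·2^k + 3 for some k ≥ 1.
Then f(k+1) = 2f(k) − 3 = 2·(3·2^k + 3) − 3 = 6·2^k + 6 − 3 = 3·2^{k+1} + 3.
Hence f(n) = 3·2^n + 3 for every n ≥ 1, by induction.

f(n) = 3·2^n + 3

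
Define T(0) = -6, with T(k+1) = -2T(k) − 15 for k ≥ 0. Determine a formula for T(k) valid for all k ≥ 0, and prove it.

Claim: T(k) = -(-2)^k − 5.

Base case: T(0) = -6, and -(-2)^0 − 5 = -1 − 5 = -6.
Assume T(j) = -(-2)^j − 5 for some j ≥ 0.
Then T(j+1) = -2T(j) − 15 = -2·(-(-2)^j − 5) − 15 = 2·(-2)^j + 10 − 15 = -(-2)^{j+1} − 5.
So the formula holds for j+1, and by induction T(k) = -(-2)^k − 5 for all k ≥ 0.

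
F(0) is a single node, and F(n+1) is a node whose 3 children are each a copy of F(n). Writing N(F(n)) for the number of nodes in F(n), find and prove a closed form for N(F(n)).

Claim: N(F(n)) = (3^{n+1} − 1)/2.

Base case: N(F(0)) = 1, and (3^{0+1} − 1)/2 = 1.
Assume N(F(r)) = (3^{r+1} − 1)/2.
Then N(F(r+1)) = 1 + 3N(F(r)) = 1 + 3·(3^{r+1} − 1)/2 = 1 + (3^{r+2} − 3)/2 = (2 + 3^{r+2} − 3)/2 = (3^{r+2} − 1)/2.
By induction, N(F(n)) = (3^{n+1} − 1)/2 for all n ≥ 0.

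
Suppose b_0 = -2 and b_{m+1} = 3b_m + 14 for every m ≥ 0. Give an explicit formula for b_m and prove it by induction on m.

Claim: b_m = 5·3^m − 7.

Base case: b_0 = -2, and 5·3^0 − 7 = 5 − 7 = -2.
Assume b_k = 5·3^k − 7 for some k ≥ 0.
Then b_{k+1} = 3b_k + 14 = 3·(5·3^k − 7) + 14 = 15·3^k − 21 + 14 = 5·3^{k+1} − 7.
By induction, b_m = 5·3^m − 7 for all m ≥ 0.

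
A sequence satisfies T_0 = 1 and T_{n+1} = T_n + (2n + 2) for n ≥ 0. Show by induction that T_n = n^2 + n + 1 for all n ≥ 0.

Base case: T_0 = 1, and 0^2 + 0 + 1 = 1.
Assume T_k = k^2 + k + 1.
Then T_{k+1} = T_k + (2k + 2) = (k^2 + k + 1) + (2k + 2) = k^2 + 3k + 3,
and (k+1)^2 + (k+1) + 1 = k^2 + 3k + 3.
By induction, T_n = n^2 + n + 1 for all n ≥ 0.

T_n = n^2 + n + 1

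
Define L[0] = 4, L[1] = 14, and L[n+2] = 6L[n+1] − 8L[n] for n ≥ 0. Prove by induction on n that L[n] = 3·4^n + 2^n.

Base cases: L[0] = 4 and 3·4^0 + 2^0 = 4; L[1] = 14 and 3·4^1 + 2^1 = 14.
Assume L[j] = 3·4^j + 2^j for all 0 ≤ j ≤ m, where m ≥ 1.
Then L[m+1] = 6L[m] − 8L[m−1] = 6·(3·4^m + 2^m) − 8·(3·4^{m−1} + 2^{m−1}) = 3·(6·4 − 8)4^{m−1} + (6·2 − 8)2^{m−1} = 48·4^{m−1} + 4·2^{m−1} = 3·4^{m+1} + 2^{m+1}.
By strong induction, L[n] = 3·4^n + 2^n for all n ≥ 0.

L[n] = 3·4^n + 2^n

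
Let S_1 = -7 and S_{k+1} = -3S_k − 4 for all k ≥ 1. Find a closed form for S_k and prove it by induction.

Claim: S_k = 2·(-3)^k − 1.

Base case: S_1 = -7, and 2·(-3)^1 − 1 = -6 − 1 = -7.
Assume S_j = 2·(-3)^j − 1 for some j ≥ 1.
Then S_{j+1} = -3S_j − 4 = -3·(2·(-3)^j − 1) − 4 = -6·(-3)^j + 3 − 4 = 2·(-3)^{j+1} − 1.
Hence S_k = 2·(-3)^k − 1 for every k ≥ 1, by induction.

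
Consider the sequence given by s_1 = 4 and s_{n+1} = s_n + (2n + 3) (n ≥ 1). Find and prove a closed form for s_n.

Claim: s_n = n^2 + 2n + 1.

Base case: s_1 = 4, and 1^2 + 2·1 + 1 = 4.
Assume s_m = m^2 + 2m + 1.
Then s_{m+1} = s_m + (2m + 3) = (m^2 + 2m + 1) + (2m + 3) = m^2 + 4m + 4,
and (m+1)^2 + 2·(m+1) + 1 = m^2 + 4m + 4.
This completes the inductive step, so s_n = n^2 + 2n + 1 for all n ≥ 1.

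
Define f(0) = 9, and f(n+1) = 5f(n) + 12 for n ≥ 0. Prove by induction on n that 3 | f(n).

Base case: f(0) = 9 = 3·3, so 3 | f(0).
Assume 3 | f(k), so f(k) = 3t for some integer t.
Then f(k+1) = 5f(k) + 12 = 5·(3t) + 12 = 3(5t + 4), so 3 | f(k+1).
By induction, 3 | f(n) for all n ≥ 0.

3 | f(n)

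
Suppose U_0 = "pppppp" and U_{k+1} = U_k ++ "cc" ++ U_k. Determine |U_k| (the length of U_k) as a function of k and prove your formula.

Claim: |U_k| = 2^{k+3} − 2.

Base case: |U_0| = 6, and 2^{0+3} − 2 = 6.
Assume |U_j| = 2^{j+3} − 2.
Then |U_{j+1}| = |U_j| + 2 + |U_j| = 2|U_j| + 2 = 2(2^{j+3} − 2) + 2 = 2^{j+1+3} − 4 + 2 = 2^{j+1+3} − 2.
So the formula holds for j+1, and by induction |U_k| = 2^{k+3} − 2 for all k ≥ 0.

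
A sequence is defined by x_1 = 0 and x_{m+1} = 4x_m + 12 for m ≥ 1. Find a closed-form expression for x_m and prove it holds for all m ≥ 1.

Claim: x_m = 4^m − 4.

Base case: x_1 = 0, and 4^1 − 4 = 4 − 4 = 0.
Assume x_j = 4^j − 4 for some j ≥ 1.
Then x_{j+1} = 4x_j + 12 = 4·(4^j − 4) + 12 = 4^{j+1} − 16 + 12 = 4^{j+1} − 4.
So the formula holds for j+1, and by induction x_m = 4^m − 4 for all m ≥ 1.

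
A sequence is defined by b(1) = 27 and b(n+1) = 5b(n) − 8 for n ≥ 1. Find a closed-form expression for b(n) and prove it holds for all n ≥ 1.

Claim: b(n) = 5^{n+1} + 2.

Base case: b(1) = 27, and 5^{1+1} + 2 = 25 + 2 = 27.
Assume b(m) = 5^{m+1} + 2 for some m ≥ 1.
Then b(m+1) = 5b(m) − 8 = 5·(5^{m+1} + 2) − 8 = 5^{m+2} + 10 − 8 = 5^{m+2} + 2.
So the formula holds for m+1, and by induction b(n) = 5^{n+1} + 2 for all n ≥ 1.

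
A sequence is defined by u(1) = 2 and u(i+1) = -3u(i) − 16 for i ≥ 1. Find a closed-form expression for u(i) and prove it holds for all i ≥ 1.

Claim: u(i) = -2·(-3)^i − 4.

Base case: u(1) = 2, and -2·(-3)^1 − 4 = 6 − 4 = 2.
Assume u(r) = -2·(-3)^r − 4 for some r ≥ 1.
Then u(r+1) = -3u(r) − 16 = -3·(-2·(-3)^r − 4) − 16 = 6·(-3)^r + 12 − 16 = -2·(-3)^{r+1} − 4.
This completes the inductive step, so u(i) = -2·(-3)^i − 4 for all i ≥ 1.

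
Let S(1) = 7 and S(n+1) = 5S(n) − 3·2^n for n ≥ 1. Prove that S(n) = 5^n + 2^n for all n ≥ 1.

Base case: S(1) = 7, and 5^1 + 2^1 = 5 + 2 = 7.
Assume S(j) = 5^j + 2^j for some j ≥ 1.
Then S(j+1) = 5S(j) − 3·2^j = 5·(5^j + 2^j) − 3·2^j = 5^{j+1} + 5·2^j − 3·2^j = 5^{j+1} + 2·2^j = 5^{j+1} + 2^{j+1}.
This completes the inductive step, so S(n) = 5^n + 2^n for all n ≥ 1.

S(n) = 5^n + 2^n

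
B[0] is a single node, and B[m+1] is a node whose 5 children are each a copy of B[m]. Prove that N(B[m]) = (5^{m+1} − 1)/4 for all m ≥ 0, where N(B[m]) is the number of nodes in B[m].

Base case: N(B[0]) = 1, and (5^{0+1} − 1)/4 = 1.
Assume N(B[j]) = (5^{j+1} − 1)/4.
Then N(B[j+1]) = 1 + 5N(B[j]) = 1 + 5·(5^{j+1} − 1)/4 = 1 + (5^{j+2} − 5)/4 = (4 + 5^{j+2} − 5)/4 = (5^{j+2} − 1)/4.
Hence N(B[m]) = (5^{m+1} − 1)/4 for every m ≥ 0, by induction.

N(B[m]) = (5^{m+1} − 1)/4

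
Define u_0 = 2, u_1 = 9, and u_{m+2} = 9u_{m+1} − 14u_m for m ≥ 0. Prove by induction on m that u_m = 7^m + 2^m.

Base cases: u_0 = 2 and 7^0 + 2^0 = 2; u_1 = 9 and 7^1 + 2^1 = 9.
Assume u_j = 7^j + 2^j for all 0 ≤ j ≤ r, where r ≥ 1.
Then u_{r+1} = 9u_r − 14u_{r−1} = 9·(7^r + 2^r) − 14·(7^{r−1} + 2^{r−1}) = (9·7 − 14)7^{r−1} + (9·2 − 14)2^{r−1} = 49·7^{r−1} + 4·2^{r−1} = 7^{r+1} + 2^{r+1}.
Hence u_m = 7^m + 2^m for every m ≥ 0, by strong induction.

u_m = 7^m + 2^m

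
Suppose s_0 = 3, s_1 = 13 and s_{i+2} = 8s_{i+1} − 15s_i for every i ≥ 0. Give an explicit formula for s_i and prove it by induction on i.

Claim: s_i = 2·5^i + 3^i.

Base cases: s_0 = 3 and 2·5^0 + 3^0 = 3; s_1 = 13 and 2·5^1 + 3^1 = 13.
Assume s_j = 2·5^j + 3^j for all 0 ≤ j ≤ m, where m ≥ 1.
Then s_{m+1} = 8s_m − 15s_{m−1} = 8·(2·5^m + 3^m) − 15·(2·5^{m−1} + 3^{m−1}) = 2·(8·5 − 15)5^{m−1} + (8·3 − 15)3^{m−1} = 50·5^{m−1} + 9·3^{m−1} = 2·5^{m+1} + 3^{m+1}.
Hence s_i = 2·5^i + 3^i for every i ≥ 0, by strong induction.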